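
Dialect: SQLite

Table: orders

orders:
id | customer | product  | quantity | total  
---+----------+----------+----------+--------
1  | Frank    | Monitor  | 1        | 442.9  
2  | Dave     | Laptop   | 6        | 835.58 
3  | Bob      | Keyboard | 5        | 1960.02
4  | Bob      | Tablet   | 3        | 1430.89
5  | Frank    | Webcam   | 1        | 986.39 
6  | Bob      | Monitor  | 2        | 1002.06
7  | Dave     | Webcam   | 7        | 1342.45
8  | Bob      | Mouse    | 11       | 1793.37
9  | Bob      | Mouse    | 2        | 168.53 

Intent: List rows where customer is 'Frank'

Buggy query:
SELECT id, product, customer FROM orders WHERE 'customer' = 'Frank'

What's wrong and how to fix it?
Bug: Single quotes denote string literals in SQL; the column name is being compared as a constant string

Fix: Remove the quotes around the column name (or use double quotes for an identifier)

Corrected query:
SELECT id, product, customer FROM orders WHERE customer = 'Frank'

Result:
id | product | customer
---+---------+---------
1  | Monitor | Frank   
5  | Webcam  | Frank   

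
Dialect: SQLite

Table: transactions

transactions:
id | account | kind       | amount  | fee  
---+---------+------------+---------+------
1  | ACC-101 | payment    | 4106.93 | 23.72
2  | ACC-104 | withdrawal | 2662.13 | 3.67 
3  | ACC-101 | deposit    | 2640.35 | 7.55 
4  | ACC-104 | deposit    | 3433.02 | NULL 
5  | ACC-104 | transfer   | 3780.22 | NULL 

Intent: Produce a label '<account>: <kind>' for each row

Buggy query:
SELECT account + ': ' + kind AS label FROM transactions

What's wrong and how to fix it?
Bug: SQLite uses || for string concatenation; + coerces text to numbers (yielding 0)

Fix: Use the || operator for string concatenation

Corrected query:
SELECT account || ': ' || kind AS label FROM transactions

Result:
label              
-------------------
ACC-101: payment   
ACC-104: withdrawal
ACC-101: deposit   
ACC-104: deposit   
ACC-104: transfer  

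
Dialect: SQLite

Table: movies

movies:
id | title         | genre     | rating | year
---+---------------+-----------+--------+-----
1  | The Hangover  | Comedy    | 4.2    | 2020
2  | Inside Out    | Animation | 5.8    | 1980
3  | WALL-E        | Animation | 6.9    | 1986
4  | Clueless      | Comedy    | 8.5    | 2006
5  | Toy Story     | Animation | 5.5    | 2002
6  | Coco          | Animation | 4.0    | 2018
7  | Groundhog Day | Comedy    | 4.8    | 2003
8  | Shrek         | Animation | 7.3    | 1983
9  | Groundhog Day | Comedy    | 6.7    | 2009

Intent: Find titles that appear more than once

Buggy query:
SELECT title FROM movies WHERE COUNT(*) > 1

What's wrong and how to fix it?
Bug: WHERE can't reference COUNT(*); aggregates are computed after WHERE

Fix: GROUP BY title, then filter groups with HAVING COUNT(*) > 1

Corrected query:
SELECT title FROM movies GROUP BY title HAVING COUNT(*) > 1

Result:
title        
-------------
Groundhog Day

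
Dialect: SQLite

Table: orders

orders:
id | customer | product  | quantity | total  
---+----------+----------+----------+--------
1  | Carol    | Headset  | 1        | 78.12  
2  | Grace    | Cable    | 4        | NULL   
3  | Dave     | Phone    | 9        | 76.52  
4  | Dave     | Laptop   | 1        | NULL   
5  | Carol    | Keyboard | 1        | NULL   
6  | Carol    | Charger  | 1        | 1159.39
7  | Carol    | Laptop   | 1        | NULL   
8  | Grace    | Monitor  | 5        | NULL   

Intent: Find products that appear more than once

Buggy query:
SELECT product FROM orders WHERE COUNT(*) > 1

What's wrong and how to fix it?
Bug: COUNT(*) is an aggregate and cannot be used in WHERE

Fix: Group first, then use HAVING for the count condition

Corrected query:
SELECT product FROM orders GROUP BY product HAVING COUNT(*) > 1

Result:
product
-------
Laptop 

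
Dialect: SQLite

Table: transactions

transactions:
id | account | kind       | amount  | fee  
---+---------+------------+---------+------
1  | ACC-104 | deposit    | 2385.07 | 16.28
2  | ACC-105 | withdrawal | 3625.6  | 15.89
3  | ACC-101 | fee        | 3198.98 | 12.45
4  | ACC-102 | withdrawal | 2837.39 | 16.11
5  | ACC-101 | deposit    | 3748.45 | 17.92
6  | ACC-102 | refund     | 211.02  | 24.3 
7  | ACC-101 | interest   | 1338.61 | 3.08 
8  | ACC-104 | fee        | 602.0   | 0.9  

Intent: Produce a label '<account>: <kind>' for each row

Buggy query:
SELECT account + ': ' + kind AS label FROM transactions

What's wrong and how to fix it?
Bug: SQLite uses || for string concatenation; + coerces text to numbers (yielding 0)

Fix: Replace + with || to concatenate text

Corrected query:
SELECT account || ': ' || kind AS label FROM transactions

Result:
label              
-------------------
ACC-104: deposit   
ACC-105: withdrawal
ACC-101: fee       
ACC-102: withdrawal
ACC-101: deposit   
ACC-102: refund    
ACC-101: interest  
ACC-104: fee       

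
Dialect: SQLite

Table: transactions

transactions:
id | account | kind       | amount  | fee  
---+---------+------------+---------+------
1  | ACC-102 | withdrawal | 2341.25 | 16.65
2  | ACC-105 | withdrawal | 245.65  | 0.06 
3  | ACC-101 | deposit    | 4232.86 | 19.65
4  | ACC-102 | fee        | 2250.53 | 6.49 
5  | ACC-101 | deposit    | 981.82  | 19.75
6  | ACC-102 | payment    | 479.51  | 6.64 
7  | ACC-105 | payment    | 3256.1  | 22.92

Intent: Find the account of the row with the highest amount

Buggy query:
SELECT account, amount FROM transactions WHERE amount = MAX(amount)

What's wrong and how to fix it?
Bug: MAX(amount) is an aggregate and cannot be used directly in WHERE

Fix: Use a subquery: WHERE amount = (SELECT MAX(amount) FROM transactions)

Corrected query:
SELECT account, amount FROM transactions WHERE amount = (SELECT MAX(amount) FROM transactions)

Result:
account | amount 
--------+--------
ACC-101 | 4232.86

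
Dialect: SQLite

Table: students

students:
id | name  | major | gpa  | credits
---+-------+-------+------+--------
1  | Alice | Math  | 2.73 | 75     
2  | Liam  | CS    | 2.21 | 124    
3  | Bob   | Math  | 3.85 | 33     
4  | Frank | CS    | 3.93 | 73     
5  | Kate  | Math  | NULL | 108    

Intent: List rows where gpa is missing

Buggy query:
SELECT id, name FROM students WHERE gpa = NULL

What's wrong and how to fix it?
Bug: '= NULL' is always unknown in SQL three-valued logic, so no rows match

Fix: Use IS NULL to test for NULL

Corrected query:
SELECT id, name FROM students WHERE gpa IS NULL

Result:
id | name
---+-----
5  | Kate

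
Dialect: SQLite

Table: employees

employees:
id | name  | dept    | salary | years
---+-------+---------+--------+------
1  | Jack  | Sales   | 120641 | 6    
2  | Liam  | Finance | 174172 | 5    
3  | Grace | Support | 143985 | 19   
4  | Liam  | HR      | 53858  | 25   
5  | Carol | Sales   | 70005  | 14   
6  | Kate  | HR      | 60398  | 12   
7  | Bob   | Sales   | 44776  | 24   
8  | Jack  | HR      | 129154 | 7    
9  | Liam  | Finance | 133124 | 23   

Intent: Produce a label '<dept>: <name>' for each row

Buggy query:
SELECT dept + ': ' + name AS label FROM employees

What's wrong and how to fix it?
Bug: '+' is numeric addition; on text columns SQLite converts them to 0 instead of concatenating

Fix: Replace + with || to concatenate text

Corrected query:
SELECT dept || ': ' || name AS label FROM employees

Result:
label         
--------------
Sales: Jack   
Finance: Liam 
Support: Grace
HR: Liam      
Sales: Carol  
HR: Kate      
Sales: Bob    
HR: Jack      
Finance: Liam 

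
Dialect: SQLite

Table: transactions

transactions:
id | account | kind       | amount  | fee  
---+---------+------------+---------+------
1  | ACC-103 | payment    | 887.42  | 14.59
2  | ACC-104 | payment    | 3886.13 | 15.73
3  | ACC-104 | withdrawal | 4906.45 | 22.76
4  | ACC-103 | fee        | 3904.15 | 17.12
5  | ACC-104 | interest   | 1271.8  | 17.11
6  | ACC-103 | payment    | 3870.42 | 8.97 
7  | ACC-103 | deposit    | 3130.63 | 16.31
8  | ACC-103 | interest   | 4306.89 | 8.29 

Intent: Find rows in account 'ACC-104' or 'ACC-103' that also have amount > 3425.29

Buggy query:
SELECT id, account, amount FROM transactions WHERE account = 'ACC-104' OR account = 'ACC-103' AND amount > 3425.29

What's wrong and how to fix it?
Bug: AND binds tighter than OR, so this parses as account = 'ACC-104' OR (account = 'ACC-103' AND amount > 3425.29)

Fix: Group the OR with parentheses (or use IN), then AND the threshold

Corrected query:
SELECT id, account, amount FROM transactions WHERE (account = 'ACC-104' OR account = 'ACC-103') AND amount > 3425.29

Result:
id | account | amount 
---+---------+--------
2  | ACC-104 | 3886.13
3  | ACC-104 | 4906.45
4  | ACC-103 | 3904.15
6  | ACC-103 | 3870.42
8  | ACC-103 | 4306.89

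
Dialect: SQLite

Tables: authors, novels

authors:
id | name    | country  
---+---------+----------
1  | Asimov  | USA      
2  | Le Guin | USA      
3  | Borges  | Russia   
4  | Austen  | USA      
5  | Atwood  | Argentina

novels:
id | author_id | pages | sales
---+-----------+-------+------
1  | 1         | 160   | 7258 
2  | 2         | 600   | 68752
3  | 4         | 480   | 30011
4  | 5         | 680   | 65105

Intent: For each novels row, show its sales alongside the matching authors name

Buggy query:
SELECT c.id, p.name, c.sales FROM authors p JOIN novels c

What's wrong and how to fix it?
Bug: JOIN with no ON clause produces a cartesian product; every novels row pairs with every authors row

Fix: Specify the join condition linking the foreign key to the parent id

Corrected query:
SELECT c.id, p.name, c.sales FROM authors p JOIN novels c ON c.author_id = p.id

Result:
id | name    | sales
---+---------+------
1  | Asimov  | 7258 
2  | Le Guin | 68752
3  | Austen  | 30011
4  | Atwood  | 65105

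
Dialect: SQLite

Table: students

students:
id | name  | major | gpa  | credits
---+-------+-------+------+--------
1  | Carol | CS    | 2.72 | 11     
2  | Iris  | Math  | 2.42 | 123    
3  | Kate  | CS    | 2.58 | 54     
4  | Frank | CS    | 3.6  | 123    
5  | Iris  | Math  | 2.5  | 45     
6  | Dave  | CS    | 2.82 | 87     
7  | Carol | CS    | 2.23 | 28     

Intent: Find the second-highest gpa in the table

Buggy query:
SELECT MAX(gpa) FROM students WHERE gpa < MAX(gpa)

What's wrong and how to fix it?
Bug: MAX(gpa) on the right of the comparison is an aggregate-in-WHERE error

Fix: Put the inner MAX in a scalar subquery

Corrected query:
SELECT MAX(gpa) FROM students WHERE gpa < (SELECT MAX(gpa) FROM students)

Result:
MAX(gpa)
--------
2.82    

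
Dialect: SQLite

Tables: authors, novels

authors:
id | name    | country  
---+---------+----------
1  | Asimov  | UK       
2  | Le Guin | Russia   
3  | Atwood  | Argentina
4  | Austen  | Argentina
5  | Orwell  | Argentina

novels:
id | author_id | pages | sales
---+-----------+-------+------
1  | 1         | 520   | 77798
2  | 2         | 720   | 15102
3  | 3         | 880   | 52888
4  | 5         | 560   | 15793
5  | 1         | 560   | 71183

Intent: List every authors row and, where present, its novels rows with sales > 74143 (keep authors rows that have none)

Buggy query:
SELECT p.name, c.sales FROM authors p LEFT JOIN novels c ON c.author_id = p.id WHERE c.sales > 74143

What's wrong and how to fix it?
Bug: A WHERE condition on the right-hand table after LEFT JOIN drops unmatched parents

Fix: Move the right-table condition into the ON clause so unmatched parents are kept

Corrected query:
SELECT p.name, c.sales FROM authors p LEFT JOIN novels c ON c.author_id = p.id AND c.sales > 74143

Result:
name    | sales
--------+------
Asimov  | 77798
Le Guin | NULL 
Atwood  | NULL 
Austen  | NULL 
Orwell  | NULL 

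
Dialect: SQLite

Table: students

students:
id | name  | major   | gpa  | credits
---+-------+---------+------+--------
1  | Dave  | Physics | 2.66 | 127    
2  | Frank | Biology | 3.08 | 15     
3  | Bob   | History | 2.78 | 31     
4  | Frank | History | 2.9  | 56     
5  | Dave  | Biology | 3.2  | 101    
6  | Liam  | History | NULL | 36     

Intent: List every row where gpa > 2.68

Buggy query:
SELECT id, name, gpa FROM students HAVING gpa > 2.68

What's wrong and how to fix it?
Bug: This is a non-aggregate query (no GROUP BY, no aggregates), so in SQLite the HAVING clause is invalid here; a row-level condition belongs in WHERE

Fix: Use WHERE for row-level filtering

Corrected query:
SELECT id, name, gpa FROM students WHERE gpa > 2.68

Result:
id | name  | gpa 
---+-------+-----
2  | Frank | 3.08
3  | Bob   | 2.78
4  | Frank | 2.9 
5  | Dave  | 3.2 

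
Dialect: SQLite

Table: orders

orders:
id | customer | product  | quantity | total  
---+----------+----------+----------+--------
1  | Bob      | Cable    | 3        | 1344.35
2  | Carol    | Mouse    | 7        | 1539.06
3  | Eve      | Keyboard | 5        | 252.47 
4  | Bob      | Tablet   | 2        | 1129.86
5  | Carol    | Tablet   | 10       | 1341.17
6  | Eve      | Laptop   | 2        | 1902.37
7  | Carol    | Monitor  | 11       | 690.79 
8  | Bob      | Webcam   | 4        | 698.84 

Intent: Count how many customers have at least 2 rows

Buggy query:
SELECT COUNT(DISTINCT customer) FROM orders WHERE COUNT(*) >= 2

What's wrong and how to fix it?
Bug: COUNT(*) cannot appear in WHERE; the per-group count doesn't exist yet

Fix: Group first with HAVING COUNT(*) >= 2, then COUNT the resulting groups

Corrected query:
SELECT COUNT(*) FROM (SELECT customer FROM orders GROUP BY customer HAVING COUNT(*) >= 2)

Result:
COUNT(*)
--------
3       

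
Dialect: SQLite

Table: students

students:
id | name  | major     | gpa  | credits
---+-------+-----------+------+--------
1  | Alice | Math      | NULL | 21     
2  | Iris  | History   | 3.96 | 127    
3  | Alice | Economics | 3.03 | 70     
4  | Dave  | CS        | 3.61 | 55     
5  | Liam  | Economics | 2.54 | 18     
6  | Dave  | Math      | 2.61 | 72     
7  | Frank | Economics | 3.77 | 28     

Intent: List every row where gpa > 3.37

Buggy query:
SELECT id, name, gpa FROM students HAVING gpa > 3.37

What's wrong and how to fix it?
Bug: HAVING filters the output of aggregation, but this query has no GROUP BY and no aggregate functions, so SQLite rejects it (HAVING clause on a non-aggregate query); the condition here is per row

Fix: Use WHERE for row-level filtering

Corrected query:
SELECT id, name, gpa FROM students WHERE gpa > 3.37

Result:
id | name  | gpa 
---+-------+-----
2  | Iris  | 3.96
4  | Dave  | 3.61
7  | Frank | 3.77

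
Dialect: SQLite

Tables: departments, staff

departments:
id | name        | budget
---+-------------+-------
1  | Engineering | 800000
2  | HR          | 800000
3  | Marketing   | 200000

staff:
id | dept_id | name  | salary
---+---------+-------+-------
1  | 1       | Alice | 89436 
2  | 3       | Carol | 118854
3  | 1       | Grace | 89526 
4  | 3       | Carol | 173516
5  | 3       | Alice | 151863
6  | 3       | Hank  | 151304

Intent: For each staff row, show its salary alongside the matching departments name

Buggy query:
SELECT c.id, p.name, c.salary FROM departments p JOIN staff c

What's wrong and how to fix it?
Bug: Missing join condition: each staff row is matched to all departments rows instead of just its own

Fix: Specify the join condition linking the foreign key to the parent id

Corrected query:
SELECT c.id, p.name, c.salary FROM departments p JOIN staff c ON c.dept_id = p.id

Result:
id | name        | salary
---+-------------+-------
1  | Engineering | 89436 
2  | Marketing   | 118854
3  | Engineering | 89526 
4  | Marketing   | 173516
5  | Marketing   | 151863
6  | Marketing   | 151304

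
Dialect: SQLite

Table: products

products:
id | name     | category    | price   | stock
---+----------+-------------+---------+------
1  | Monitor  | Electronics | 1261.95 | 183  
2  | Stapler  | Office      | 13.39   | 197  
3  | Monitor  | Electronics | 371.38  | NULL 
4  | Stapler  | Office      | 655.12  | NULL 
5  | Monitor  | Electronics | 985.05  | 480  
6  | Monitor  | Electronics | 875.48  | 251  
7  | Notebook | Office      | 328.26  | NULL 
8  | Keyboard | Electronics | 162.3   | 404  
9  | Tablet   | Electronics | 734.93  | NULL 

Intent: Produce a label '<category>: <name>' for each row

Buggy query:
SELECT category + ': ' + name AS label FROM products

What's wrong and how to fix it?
Bug: '+' is numeric addition; on text columns SQLite converts them to 0 instead of concatenating

Fix: Use the || operator for string concatenation

Corrected query:
SELECT category || ': ' || name AS label FROM products

Result:
label                
---------------------
Electronics: Monitor 
Office: Stapler      
Electronics: Monitor 
Office: Stapler      
Electronics: Monitor 
Electronics: Monitor 
Office: Notebook     
Electronics: Keyboard
Electronics: Tablet  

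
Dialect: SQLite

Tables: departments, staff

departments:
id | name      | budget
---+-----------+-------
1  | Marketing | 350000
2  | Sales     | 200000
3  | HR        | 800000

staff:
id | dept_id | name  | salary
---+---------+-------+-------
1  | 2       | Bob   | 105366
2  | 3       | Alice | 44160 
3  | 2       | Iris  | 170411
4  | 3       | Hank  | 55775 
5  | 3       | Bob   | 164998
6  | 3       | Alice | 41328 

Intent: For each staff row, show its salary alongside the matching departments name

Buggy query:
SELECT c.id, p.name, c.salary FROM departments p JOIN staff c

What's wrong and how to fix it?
Bug: Missing join condition: each staff row is matched to all departments rows instead of just its own

Fix: Specify the join condition linking the foreign key to the parent id

Corrected query:
SELECT c.id, p.name, c.salary FROM departments p JOIN staff c ON c.dept_id = p.id

Result:
id | name  | salary
---+-------+-------
1  | Sales | 105366
2  | HR    | 44160 
3  | Sales | 170411
4  | HR    | 55775 
5  | HR    | 164998
6  | HR    | 41328 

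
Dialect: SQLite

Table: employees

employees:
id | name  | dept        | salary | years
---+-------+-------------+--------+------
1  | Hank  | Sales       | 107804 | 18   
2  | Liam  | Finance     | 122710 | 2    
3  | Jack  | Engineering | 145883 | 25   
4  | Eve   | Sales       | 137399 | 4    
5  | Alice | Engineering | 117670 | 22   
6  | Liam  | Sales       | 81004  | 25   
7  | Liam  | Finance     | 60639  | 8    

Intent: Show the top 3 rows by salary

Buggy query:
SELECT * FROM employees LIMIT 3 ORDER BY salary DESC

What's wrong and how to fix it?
Bug: ORDER BY cannot follow LIMIT; LIMIT is the final clause

Fix: Sort with ORDER BY, then apply LIMIT

Corrected query:
SELECT * FROM employees ORDER BY salary DESC LIMIT 3

Result:
id | name | dept        | salary | years
---+------+-------------+--------+------
3  | Jack | Engineering | 145883 | 25   
4  | Eve  | Sales       | 137399 | 4    
2  | Liam | Finance     | 122710 | 2    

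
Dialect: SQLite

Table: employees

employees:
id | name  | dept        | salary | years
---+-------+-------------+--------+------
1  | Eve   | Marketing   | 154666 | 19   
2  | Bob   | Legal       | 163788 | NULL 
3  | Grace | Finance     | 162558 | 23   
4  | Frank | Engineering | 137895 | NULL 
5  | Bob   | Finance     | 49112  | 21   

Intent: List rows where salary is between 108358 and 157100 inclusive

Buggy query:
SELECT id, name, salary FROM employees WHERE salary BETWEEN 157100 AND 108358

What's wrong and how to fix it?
Bug: The bounds are reversed; BETWEEN a AND b requires a <= b to match anything

Fix: Swap the bounds so the smaller value comes first

Corrected query:
SELECT id, name, salary FROM employees WHERE salary BETWEEN 108358 AND 157100

Result:
id | name  | salary
---+-------+-------
1  | Eve   | 154666
4  | Frank | 137895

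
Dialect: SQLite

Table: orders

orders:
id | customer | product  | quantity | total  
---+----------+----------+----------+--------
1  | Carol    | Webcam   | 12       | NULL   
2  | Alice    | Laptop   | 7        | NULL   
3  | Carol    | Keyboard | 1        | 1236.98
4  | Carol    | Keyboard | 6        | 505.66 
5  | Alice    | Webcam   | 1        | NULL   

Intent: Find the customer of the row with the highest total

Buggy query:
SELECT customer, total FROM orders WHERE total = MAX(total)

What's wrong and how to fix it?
Bug: MAX(total) is an aggregate and cannot be used directly in WHERE

Fix: Wrap MAX in a scalar subquery so WHERE compares against a single value

Corrected query:
SELECT customer, total FROM orders WHERE total = (SELECT MAX(total) FROM orders)

Result:
customer | total  
---------+--------
Carol    | 1236.98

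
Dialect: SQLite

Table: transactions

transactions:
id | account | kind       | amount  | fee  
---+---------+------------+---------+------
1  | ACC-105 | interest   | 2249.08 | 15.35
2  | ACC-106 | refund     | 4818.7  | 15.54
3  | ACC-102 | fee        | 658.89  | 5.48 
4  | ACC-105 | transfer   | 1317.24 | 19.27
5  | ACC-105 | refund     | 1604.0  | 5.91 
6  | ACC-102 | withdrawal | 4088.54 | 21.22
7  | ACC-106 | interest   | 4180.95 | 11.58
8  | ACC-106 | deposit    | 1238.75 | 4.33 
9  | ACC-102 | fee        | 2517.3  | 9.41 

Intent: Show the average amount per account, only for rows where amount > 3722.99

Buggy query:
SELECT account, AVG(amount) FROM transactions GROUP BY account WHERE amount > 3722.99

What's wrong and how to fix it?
Bug: WHERE cannot follow GROUP BY

Fix: Place WHERE between FROM and GROUP BY

Corrected query:
SELECT account, AVG(amount) FROM transactions WHERE amount > 3722.99 GROUP BY account

Result:
account | AVG(amount)
--------+------------
ACC-102 | 4088.54    
ACC-106 | 4499.825   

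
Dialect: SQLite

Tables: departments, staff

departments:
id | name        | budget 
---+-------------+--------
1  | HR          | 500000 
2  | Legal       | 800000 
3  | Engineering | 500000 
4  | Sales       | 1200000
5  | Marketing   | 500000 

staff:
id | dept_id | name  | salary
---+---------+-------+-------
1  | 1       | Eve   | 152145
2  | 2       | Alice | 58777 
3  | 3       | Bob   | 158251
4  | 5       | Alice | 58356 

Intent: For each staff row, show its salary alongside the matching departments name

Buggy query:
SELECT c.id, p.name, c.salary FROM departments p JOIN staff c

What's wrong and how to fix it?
Bug: Missing join condition: each staff row is matched to all departments rows instead of just its own

Fix: Specify the join condition linking the foreign key to the parent id

Corrected query:
SELECT c.id, p.name, c.salary FROM departments p JOIN staff c ON c.dept_id = p.id

Result:
id | name        | salary
---+-------------+-------
1  | HR          | 152145
2  | Legal       | 58777 
3  | Engineering | 158251
4  | Marketing   | 58356 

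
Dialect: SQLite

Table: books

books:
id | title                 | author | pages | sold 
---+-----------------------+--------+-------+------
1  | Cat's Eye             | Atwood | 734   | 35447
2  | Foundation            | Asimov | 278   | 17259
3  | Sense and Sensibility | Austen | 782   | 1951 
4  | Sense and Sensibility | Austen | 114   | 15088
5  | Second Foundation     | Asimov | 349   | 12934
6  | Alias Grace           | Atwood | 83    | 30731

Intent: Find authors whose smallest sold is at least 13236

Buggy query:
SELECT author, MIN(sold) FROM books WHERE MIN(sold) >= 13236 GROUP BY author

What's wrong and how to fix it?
Bug: MIN() in WHERE is a misuse of aggregate

Fix: Replace WHERE with HAVING after the GROUP BY

Corrected query:
SELECT author, MIN(sold) FROM books GROUP BY author HAVING MIN(sold) >= 13236

Result:
author | MIN(sold)
-------+----------
Atwood | 30731    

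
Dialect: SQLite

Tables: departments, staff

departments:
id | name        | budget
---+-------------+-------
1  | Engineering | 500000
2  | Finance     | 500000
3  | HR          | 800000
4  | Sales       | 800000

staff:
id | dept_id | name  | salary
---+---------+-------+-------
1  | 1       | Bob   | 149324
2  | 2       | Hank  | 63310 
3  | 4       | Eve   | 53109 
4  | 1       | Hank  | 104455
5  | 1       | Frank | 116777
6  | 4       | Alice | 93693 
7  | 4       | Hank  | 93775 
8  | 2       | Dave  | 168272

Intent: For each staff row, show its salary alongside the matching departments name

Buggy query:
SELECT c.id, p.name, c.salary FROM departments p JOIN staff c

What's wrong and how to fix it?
Bug: JOIN with no ON clause produces a cartesian product; every staff row pairs with every departments row

Fix: Add ON c.dept_id = p.id to the JOIN

Corrected query:
SELECT c.id, p.name, c.salary FROM departments p JOIN staff c ON c.dept_id = p.id

Result:
id | name        | salary
---+-------------+-------
1  | Engineering | 149324
2  | Finance     | 63310 
3  | Sales       | 53109 
4  | Engineering | 104455
5  | Engineering | 116777
6  | Sales       | 93693 
7  | Sales       | 93775 
8  | Finance     | 168272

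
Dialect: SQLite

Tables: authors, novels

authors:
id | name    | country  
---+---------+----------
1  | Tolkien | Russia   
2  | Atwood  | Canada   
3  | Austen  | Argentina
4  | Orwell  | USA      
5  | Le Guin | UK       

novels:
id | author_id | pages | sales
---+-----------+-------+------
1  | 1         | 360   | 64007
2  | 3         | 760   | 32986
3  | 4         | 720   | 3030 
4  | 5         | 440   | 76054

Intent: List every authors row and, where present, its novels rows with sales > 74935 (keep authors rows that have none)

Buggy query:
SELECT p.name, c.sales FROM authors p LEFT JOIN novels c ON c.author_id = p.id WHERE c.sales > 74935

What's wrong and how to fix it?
Bug: A WHERE condition on the right-hand table after LEFT JOIN drops unmatched parents

Fix: Put 'c.sales > 74935' in the JOIN's ON clause instead of WHERE

Corrected query:
SELECT p.name, c.sales FROM authors p LEFT JOIN novels c ON c.author_id = p.id AND c.sales > 74935

Result:
name    | sales
--------+------
Tolkien | NULL 
Atwood  | NULL 
Austen  | NULL 
Orwell  | NULL 
Le Guin | 76054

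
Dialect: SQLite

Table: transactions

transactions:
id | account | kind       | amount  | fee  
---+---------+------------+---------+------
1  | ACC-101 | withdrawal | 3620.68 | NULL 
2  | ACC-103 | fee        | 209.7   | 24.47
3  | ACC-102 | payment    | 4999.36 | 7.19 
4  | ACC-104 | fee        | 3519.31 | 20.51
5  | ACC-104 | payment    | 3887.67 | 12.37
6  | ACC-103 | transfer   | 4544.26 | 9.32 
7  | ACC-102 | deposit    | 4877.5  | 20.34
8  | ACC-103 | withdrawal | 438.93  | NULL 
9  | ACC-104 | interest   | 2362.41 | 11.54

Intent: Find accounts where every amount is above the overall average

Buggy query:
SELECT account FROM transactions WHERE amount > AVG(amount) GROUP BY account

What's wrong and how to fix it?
Bug: WHERE evaluates per row before aggregation, so AVG() is unavailable

Fix: Compute the overall average in a scalar subquery and compare each group's MIN against it in HAVING

Corrected query:
SELECT account FROM transactions GROUP BY account HAVING MIN(amount) > (SELECT AVG(amount) FROM transactions)

Result:
account
-------
ACC-101
ACC-102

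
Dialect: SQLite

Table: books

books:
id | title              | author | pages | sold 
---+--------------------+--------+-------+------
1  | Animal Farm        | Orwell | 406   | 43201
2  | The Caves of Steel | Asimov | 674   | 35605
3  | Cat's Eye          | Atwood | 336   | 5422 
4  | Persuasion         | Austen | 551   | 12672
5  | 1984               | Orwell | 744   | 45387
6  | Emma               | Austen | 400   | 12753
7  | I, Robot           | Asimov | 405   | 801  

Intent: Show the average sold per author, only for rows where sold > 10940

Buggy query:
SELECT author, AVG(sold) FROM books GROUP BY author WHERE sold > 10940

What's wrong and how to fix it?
Bug: WHERE cannot follow GROUP BY

Fix: Place WHERE between FROM and GROUP BY

Corrected query:
SELECT author, AVG(sold) FROM books WHERE sold > 10940 GROUP BY author

Result:
author | AVG(sold)
-------+----------
Asimov | 35605    
Austen | 12712.5  
Orwell | 44294    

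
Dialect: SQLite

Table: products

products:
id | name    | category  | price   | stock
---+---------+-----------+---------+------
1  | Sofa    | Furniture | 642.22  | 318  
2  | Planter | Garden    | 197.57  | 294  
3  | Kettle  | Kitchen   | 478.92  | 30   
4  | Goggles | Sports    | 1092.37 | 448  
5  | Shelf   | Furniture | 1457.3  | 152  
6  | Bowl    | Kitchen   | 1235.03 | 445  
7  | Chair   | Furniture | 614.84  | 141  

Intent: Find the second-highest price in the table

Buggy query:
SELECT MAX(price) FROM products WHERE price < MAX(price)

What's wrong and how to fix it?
Bug: MAX(price) on the right of the comparison is an aggregate-in-WHERE error

Fix: Put the inner MAX in a scalar subquery

Corrected query:
SELECT MAX(price) FROM products WHERE price < (SELECT MAX(price) FROM products)

Result:
MAX(price)
----------
1235.03   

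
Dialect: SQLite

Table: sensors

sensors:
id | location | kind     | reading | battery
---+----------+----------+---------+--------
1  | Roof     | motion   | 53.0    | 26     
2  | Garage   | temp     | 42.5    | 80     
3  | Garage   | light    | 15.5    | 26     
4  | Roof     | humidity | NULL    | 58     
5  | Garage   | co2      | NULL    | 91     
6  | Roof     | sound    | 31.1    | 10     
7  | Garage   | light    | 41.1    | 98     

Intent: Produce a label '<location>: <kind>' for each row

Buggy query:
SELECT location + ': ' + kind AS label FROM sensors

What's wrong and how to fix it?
Bug: '+' is numeric addition; on text columns SQLite converts them to 0 instead of concatenating

Fix: Replace + with || to concatenate text

Corrected query:
SELECT location || ': ' || kind AS label FROM sensors

Result:
label         
--------------
Roof: motion  
Garage: temp  
Garage: light 
Roof: humidity
Garage: co2   
Roof: sound   
Garage: light 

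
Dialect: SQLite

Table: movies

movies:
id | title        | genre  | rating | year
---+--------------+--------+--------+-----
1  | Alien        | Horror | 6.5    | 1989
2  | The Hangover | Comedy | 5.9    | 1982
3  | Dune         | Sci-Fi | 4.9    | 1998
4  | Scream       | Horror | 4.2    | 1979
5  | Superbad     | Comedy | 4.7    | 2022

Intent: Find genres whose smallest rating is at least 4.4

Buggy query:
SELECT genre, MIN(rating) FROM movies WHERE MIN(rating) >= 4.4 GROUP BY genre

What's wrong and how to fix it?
Bug: Aggregates like MIN are computed per group after WHERE runs

Fix: Replace WHERE with HAVING after the GROUP BY

Corrected query:
SELECT genre, MIN(rating) FROM movies GROUP BY genre HAVING MIN(rating) >= 4.4

Result:
genre  | MIN(rating)
-------+------------
Comedy | 4.7        
Sci-Fi | 4.9        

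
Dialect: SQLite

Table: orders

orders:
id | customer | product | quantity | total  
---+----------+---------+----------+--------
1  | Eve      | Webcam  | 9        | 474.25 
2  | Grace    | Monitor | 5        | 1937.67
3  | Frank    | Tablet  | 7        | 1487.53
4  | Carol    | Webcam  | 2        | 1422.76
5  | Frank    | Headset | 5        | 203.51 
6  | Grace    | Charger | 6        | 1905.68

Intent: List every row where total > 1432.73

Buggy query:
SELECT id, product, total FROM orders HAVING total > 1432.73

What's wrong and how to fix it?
Bug: This is a non-aggregate query (no GROUP BY, no aggregates), so in SQLite the HAVING clause is invalid here; a row-level condition belongs in WHERE

Fix: Use WHERE for row-level filtering

Corrected query:
SELECT id, product, total FROM orders WHERE total > 1432.73

Result:
id | product | total  
---+---------+--------
2  | Monitor | 1937.67
3  | Tablet  | 1487.53
6  | Charger | 1905.68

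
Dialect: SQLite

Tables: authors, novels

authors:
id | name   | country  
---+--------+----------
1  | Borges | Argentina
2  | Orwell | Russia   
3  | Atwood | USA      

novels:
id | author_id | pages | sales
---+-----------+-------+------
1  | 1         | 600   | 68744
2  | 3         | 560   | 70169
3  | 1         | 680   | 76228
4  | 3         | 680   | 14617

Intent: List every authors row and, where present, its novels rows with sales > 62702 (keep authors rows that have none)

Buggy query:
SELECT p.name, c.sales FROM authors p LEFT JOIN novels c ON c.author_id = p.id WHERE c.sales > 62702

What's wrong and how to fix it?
Bug: Filtering c.sales in WHERE discards the NULL rows produced by LEFT JOIN, turning it into an inner join

Fix: Put 'c.sales > 62702' in the JOIN's ON clause instead of WHERE

Corrected query:
SELECT p.name, c.sales FROM authors p LEFT JOIN novels c ON c.author_id = p.id AND c.sales > 62702

Result:
name   | sales
-------+------
Borges | 68744
Borges | 76228
Orwell | NULL 
Atwood | 70169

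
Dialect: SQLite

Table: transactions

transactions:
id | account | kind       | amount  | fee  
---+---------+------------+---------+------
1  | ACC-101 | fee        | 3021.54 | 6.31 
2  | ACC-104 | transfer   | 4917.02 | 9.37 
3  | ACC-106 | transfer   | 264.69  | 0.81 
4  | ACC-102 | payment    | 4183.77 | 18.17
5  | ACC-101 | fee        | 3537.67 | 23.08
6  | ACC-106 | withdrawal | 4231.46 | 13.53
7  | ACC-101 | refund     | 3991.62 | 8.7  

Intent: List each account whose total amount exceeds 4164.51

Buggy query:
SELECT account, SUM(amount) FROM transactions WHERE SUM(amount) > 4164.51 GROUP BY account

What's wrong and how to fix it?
Bug: SUM(amount) is an aggregate, but WHERE filters rows before aggregation

Fix: Use HAVING (which filters groups after aggregation) instead of WHERE

Corrected query:
SELECT account, SUM(amount) FROM transactions GROUP BY account HAVING SUM(amount) > 4164.51

Result:
account | SUM(amount)
--------+------------
ACC-101 | 10550.83   
ACC-102 | 4183.77    
ACC-104 | 4917.02    
ACC-106 | 4496.15    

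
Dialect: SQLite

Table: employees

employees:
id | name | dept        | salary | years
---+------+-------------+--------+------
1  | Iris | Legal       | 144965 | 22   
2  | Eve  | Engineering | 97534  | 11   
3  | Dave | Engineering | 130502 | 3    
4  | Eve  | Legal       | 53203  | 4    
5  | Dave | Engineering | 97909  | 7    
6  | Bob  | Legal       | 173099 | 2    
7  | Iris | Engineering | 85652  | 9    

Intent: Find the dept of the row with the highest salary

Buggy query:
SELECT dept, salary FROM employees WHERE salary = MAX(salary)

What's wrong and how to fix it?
Bug: WHERE is evaluated per row; an aggregate over the whole table isn't defined there

Fix: Use a subquery: WHERE salary = (SELECT MAX(salary) FROM employees)

Corrected query:
SELECT dept, salary FROM employees WHERE salary = (SELECT MAX(salary) FROM employees)

Result:
dept  | salary
------+-------
Legal | 173099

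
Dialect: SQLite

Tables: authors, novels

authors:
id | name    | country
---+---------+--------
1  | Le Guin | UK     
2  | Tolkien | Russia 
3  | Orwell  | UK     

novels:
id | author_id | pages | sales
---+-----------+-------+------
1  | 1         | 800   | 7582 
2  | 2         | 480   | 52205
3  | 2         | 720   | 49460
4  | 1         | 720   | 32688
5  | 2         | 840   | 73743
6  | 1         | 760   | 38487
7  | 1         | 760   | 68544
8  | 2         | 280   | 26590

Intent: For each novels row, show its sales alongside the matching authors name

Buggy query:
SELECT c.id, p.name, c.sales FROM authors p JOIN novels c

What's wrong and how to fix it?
Bug: JOIN with no ON clause produces a cartesian product; every novels row pairs with every authors row

Fix: Add ON c.author_id = p.id to the JOIN

Corrected query:
SELECT c.id, p.name, c.sales FROM authors p JOIN novels c ON c.author_id = p.id

Result:
id | name    | sales
---+---------+------
1  | Le Guin | 7582 
2  | Tolkien | 52205
3  | Tolkien | 49460
4  | Le Guin | 32688
5  | Tolkien | 73743
6  | Le Guin | 38487
7  | Le Guin | 68544
8  | Tolkien | 26590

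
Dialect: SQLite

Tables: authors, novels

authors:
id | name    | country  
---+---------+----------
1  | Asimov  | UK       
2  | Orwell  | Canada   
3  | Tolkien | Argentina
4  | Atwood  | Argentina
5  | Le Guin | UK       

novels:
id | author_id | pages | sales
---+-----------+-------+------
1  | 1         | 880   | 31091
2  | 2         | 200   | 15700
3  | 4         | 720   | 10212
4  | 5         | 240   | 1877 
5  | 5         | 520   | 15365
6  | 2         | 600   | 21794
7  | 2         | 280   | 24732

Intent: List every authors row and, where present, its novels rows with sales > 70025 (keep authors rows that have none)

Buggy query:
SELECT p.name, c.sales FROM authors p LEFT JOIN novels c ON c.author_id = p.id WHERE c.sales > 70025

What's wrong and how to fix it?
Bug: Filtering c.sales in WHERE discards the NULL rows produced by LEFT JOIN, turning it into an inner join

Fix: Move the right-table condition into the ON clause so unmatched parents are kept

Corrected query:
SELECT p.name, c.sales FROM authors p LEFT JOIN novels c ON c.author_id = p.id AND c.sales > 70025

Result:
name    | sales
--------+------
Asimov  | NULL 
Orwell  | NULL 
Tolkien | NULL 
Atwood  | NULL 
Le Guin | NULL 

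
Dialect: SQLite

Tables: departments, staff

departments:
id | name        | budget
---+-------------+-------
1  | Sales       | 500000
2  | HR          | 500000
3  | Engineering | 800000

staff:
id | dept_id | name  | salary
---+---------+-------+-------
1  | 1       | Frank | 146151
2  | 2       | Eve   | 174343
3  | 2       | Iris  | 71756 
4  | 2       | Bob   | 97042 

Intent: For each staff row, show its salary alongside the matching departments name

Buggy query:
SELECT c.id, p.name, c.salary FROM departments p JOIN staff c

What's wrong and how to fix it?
Bug: Missing join condition: each staff row is matched to all departments rows instead of just its own

Fix: Add ON c.dept_id = p.id to the JOIN

Corrected query:
SELECT c.id, p.name, c.salary FROM departments p JOIN staff c ON c.dept_id = p.id

Result:
id | name  | salary
---+-------+-------
1  | Sales | 146151
2  | HR    | 174343
3  | HR    | 71756 
4  | HR    | 97042 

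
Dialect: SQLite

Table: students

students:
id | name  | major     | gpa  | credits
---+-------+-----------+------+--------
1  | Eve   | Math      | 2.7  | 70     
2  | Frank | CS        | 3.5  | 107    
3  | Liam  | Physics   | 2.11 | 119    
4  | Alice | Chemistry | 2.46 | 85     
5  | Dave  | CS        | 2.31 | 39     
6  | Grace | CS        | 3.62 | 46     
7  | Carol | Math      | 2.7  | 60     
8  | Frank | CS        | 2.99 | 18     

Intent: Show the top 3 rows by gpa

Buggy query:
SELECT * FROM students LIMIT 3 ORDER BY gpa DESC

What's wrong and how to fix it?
Bug: ORDER BY cannot follow LIMIT; LIMIT is the final clause

Fix: Sort with ORDER BY, then apply LIMIT

Corrected query:
SELECT * FROM students ORDER BY gpa DESC LIMIT 3

Result:
id | name  | major | gpa  | credits
---+-------+-------+------+--------
6  | Grace | CS    | 3.62 | 46     
2  | Frank | CS    | 3.5  | 107    
8  | Frank | CS    | 2.99 | 18     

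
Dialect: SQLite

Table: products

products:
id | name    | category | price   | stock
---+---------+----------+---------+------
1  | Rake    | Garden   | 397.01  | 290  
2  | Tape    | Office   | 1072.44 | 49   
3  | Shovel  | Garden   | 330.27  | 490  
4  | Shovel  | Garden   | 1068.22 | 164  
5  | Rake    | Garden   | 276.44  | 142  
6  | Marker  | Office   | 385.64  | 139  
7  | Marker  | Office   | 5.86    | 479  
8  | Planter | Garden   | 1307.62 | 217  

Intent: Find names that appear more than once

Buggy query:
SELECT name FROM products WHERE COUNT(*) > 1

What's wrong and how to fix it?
Bug: COUNT(*) is an aggregate and cannot be used in WHERE

Fix: Group first, then use HAVING for the count condition

Corrected query:
SELECT name FROM products GROUP BY name HAVING COUNT(*) > 1

Result:
name  
------
Marker
Rake  
Shovel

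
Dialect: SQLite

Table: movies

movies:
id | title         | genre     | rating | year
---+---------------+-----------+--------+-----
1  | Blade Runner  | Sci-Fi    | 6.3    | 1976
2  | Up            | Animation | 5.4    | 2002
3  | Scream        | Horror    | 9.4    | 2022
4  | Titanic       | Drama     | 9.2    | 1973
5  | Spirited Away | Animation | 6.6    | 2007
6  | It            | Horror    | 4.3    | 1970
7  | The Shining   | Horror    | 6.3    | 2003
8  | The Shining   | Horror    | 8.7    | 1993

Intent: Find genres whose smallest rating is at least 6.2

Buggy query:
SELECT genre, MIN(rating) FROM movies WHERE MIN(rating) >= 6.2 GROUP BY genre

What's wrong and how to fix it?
Bug: MIN() in WHERE is a misuse of aggregate

Fix: Use HAVING for the per-group MIN condition

Corrected query:
SELECT genre, MIN(rating) FROM movies GROUP BY genre HAVING MIN(rating) >= 6.2

Result:
genre  | MIN(rating)
-------+------------
Drama  | 9.2        
Sci-Fi | 6.3        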